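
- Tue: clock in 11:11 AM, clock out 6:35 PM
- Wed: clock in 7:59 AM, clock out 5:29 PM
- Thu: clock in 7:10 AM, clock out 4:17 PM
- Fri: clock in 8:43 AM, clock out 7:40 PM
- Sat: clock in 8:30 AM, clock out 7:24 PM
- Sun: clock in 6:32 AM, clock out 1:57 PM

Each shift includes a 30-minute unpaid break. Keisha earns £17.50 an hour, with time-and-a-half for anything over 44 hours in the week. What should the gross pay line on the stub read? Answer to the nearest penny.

Tue: 11:11 AM–6:35 PM = 7 h 24 min; less 30 min break → 6 h 54 min
Wed: 7:59 AM–5:29 PM = 9 h 30 min; less 30 min break → 9 h 0 min
Thu: 7:10 AM–4:17 PM = 9 h 7 min; less 30 min break → 8 h 37 min
Fri: 8:43 AM–7:40 PM = 10 h 57 min; less 30 min break → 10 h 27 min
Sat: 8:30 AM–7:24 PM = 10 h 54 min; less 30 min break → 10 h 24 min
Sun: 6:32 AM–1:57 PM = 7 h 25 min; less 30 min break → 6 h 55 min
Total worked: 52 h 17 min = 3137 min.
Regular 44 h 0 min = 2640 min at £17.50/h; overtime 8 h 17 min = 497 min at £26.25/h.
Pay = (2640 × £17.50 + 497 × £26.25) ÷ 60 = £987.44.

£987.44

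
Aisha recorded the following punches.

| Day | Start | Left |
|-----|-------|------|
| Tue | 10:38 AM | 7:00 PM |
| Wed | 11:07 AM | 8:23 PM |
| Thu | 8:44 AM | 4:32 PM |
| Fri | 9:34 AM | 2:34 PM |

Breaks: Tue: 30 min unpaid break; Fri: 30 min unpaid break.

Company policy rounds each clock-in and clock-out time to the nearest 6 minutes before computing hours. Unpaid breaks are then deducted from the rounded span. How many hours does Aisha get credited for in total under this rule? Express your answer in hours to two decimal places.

Tue: in 10:38 AM→10:36 AM, out 7:00 PM→7:00 PM; 8 h 24 min − 30 min = 7 h 54 min
Wed: in 11:07 AM→11:06 AM, out 8:23 PM→8:24 PM; 9 h 18 min
Thu: in 8:44 AM→8:42 AM, out 4:32 PM→4:30 PM; 7 h 48 min
Fri: in 9:34 AM→9:36 AM, out 2:34 PM→2:36 PM; 5 h 0 min − 30 min = 4 h 30 min
Total credited: 29 h 30 min.

29.50 hours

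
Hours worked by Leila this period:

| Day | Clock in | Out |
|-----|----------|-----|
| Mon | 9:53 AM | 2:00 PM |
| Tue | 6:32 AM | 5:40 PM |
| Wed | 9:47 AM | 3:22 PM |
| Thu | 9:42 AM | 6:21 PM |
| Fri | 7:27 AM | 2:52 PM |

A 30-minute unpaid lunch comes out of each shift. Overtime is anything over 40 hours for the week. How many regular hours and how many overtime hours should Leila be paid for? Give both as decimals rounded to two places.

Regular 34.40 hours, overtime 0.00 hours

Mon: 9:53 AM–2:00 PM = 4 h 7 min; less 30 min break → 3 h 37 min
Tue: 6:32 AM–5:40 PM = 11 h 8 min; less 30 min break → 10 h 38 min
Wed: 9:47 AM–3:22 PM = 5 h 35 min; less 30 min break → 5 h 5 min
Thu: 9:42 AM–6:21 PM = 8 h 39 min; less 30 min break → 8 h 9 min
Fri: 7:27 AM–2:52 PM = 7 h 25 min; less 30 min break → 6 h 55 min
Total worked: 34 h 24 min = 34.40 h.
Threshold 40 h → overtime 0 h 0 min, regular 34 h 24 min.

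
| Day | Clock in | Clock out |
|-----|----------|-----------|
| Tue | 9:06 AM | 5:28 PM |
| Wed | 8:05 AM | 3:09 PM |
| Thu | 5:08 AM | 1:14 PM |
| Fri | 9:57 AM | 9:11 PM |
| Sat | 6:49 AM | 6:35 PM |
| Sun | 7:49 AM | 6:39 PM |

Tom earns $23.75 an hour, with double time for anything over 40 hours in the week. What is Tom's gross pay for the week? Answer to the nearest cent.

$1774.92

Tue: 9:06 AM–5:28 PM = 8 h 22 min
Wed: 8:05 AM–3:09 PM = 7 h 4 min
Thu: 5:08 AM–1:14 PM = 8 h 6 min
Fri: 9:57 AM–9:11 PM = 11 h 14 min
Sat: 6:49 AM–6:35 PM = 11 h 46 min
Sun: 7:49 AM–6:39 PM = 10 h 50 min
Total worked: 57 h 22 min = 3442 min.
Regular 40 h 0 min = 2400 min at $23.75/h; overtime 17 h 22 min = 1042 min at $47.50/h.
Pay = (2400 × $23.75 + 1042 × $47.50) ÷ 60 = $1774.92.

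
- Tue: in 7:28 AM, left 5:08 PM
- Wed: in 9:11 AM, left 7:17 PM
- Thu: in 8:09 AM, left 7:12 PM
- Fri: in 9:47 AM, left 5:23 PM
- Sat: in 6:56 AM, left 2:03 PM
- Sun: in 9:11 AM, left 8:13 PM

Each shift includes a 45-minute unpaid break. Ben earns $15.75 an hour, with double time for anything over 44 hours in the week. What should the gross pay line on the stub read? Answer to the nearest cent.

Tue: 7:28 AM–5:08 PM = 9 h 40 min; less 45 min break → 8 h 55 min
Wed: 9:11 AM–7:17 PM = 10 h 6 min; less 45 min break → 9 h 21 min
Thu: 8:09 AM–7:12 PM = 11 h 3 min; less 45 min break → 10 h 18 min
Fri: 9:47 AM–5:23 PM = 7 h 36 min; less 45 min break → 6 h 51 min
Sat: 6:56 AM–2:03 PM = 7 h 7 min; less 45 min break → 6 h 22 min
Sun: 9:11 AM–8:13 PM = 11 h 2 min; less 45 min break → 10 h 17 min
Total worked: 52 h 4 min = 3124 min.
Regular 44 h 0 min = 2640 min at $15.75/h; overtime 8 h 4 min = 484 min at $31.50/h.
Pay = (2640 × $15.75 + 484 × $31.50) ÷ 60 = $947.10.

$947.10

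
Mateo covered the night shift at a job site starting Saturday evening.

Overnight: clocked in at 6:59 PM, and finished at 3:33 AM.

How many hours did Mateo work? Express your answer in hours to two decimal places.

Overnight: 6:59 PM → midnight = 5 h 1 min; midnight → 3:33 AM = 3 h 33 min; span 8 h 34 min

8.57 hours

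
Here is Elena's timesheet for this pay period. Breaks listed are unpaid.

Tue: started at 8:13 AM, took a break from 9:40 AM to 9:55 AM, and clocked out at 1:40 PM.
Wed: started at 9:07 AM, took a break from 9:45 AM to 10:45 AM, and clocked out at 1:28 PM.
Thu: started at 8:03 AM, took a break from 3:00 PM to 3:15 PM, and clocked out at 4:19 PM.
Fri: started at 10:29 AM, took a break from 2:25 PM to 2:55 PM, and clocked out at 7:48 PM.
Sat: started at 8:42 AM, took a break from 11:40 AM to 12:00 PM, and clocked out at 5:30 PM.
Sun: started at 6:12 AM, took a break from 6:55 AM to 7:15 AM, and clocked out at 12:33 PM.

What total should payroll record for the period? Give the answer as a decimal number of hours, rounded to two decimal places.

Tue: 8:13 AM–1:40 PM = 5 h 27 min; less 15 min break → 5 h 12 min
Wed: 9:07 AM–1:28 PM = 4 h 21 min; less 60 min break → 3 h 21 min
Thu: 8:03 AM–4:19 PM = 8 h 16 min; less 15 min break → 8 h 1 min
Fri: 10:29 AM–7:48 PM = 9 h 19 min; less 30 min break → 8 h 49 min
Sat: 8:42 AM–5:30 PM = 8 h 48 min; less 20 min break → 8 h 28 min
Sun: 6:12 AM–12:33 PM = 6 h 21 min; less 20 min break → 6 h 1 min
Total: 5 h 12 min + 3 h 21 min + 8 h 1 min + 8 h 49 min + 8 h 28 min + 6 h 1 min = 39 h 52 min.

39.87 hours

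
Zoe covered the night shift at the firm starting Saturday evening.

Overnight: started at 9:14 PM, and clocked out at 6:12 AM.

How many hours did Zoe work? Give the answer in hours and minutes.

8 h 58 min

Overnight: 9:14 PM → midnight = 2 h 46 min; midnight → 6:12 AM = 6 h 12 min; span 8 h 58 min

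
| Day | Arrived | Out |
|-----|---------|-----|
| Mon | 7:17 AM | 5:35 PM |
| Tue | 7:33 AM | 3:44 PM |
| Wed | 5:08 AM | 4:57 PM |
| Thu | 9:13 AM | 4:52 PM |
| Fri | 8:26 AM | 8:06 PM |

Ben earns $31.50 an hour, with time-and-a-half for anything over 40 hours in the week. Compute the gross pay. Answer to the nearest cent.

$1714.39

Mon: 7:17 AM–5:35 PM = 10 h 18 min
Tue: 7:33 AM–3:44 PM = 8 h 11 min
Wed: 5:08 AM–4:57 PM = 11 h 49 min
Thu: 9:13 AM–4:52 PM = 7 h 39 min
Fri: 8:26 AM–8:06 PM = 11 h 40 min
Total worked: 49 h 37 min = 2977 min.
Regular 40 h 0 min = 2400 min at $31.50/h; overtime 9 h 37 min = 577 min at $47.25/h.
Pay = (2400 × $31.50 + 577 × $47.25) ÷ 60 = $1714.39.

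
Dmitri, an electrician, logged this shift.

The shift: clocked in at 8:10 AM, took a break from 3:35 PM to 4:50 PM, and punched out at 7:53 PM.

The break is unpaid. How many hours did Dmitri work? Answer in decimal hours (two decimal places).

The shift: 8:10 AM–7:53 PM = 11 h 43 min; less 75 min break → 10 h 28 min

10.47 hours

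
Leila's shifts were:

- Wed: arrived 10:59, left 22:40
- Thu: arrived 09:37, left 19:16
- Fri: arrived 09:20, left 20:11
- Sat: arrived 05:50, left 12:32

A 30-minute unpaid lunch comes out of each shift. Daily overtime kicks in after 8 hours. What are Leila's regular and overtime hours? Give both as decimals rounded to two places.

Regular 30.20 hours, overtime 6.68 hours

Wed: 10:59–22:40 = 11 h 41 min; less 30 min break → 11 h 11 min
Thu: 09:37–19:16 = 9 h 39 min; less 30 min break → 9 h 9 min
Fri: 09:20–20:11 = 10 h 51 min; less 30 min break → 10 h 21 min
Sat: 05:50–12:32 = 6 h 42 min; less 30 min break → 6 h 12 min
Wed reg 8 h 0 min / OT 3 h 11 min; Thu reg 8 h 0 min / OT 1 h 9 min; Fri reg 8 h 0 min / OT 2 h 21 min; Sat reg 6 h 12 min / OT 0 h 0 min.
Totals: regular 30 h 12 min, overtime 6 h 41 min.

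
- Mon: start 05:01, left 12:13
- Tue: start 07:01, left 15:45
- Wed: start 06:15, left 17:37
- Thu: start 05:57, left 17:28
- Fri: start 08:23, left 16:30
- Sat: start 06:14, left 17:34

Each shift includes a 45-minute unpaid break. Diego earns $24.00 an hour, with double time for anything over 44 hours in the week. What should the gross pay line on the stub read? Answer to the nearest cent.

$1524.80

Mon: 05:01–12:13 = 7 h 12 min; less 45 min break → 6 h 27 min
Tue: 07:01–15:45 = 8 h 44 min; less 45 min break → 7 h 59 min
Wed: 06:15–17:37 = 11 h 22 min; less 45 min break → 10 h 37 min
Thu: 05:57–17:28 = 11 h 31 min; less 45 min break → 10 h 46 min
Fri: 08:23–16:30 = 8 h 7 min; less 45 min break → 7 h 22 min
Sat: 06:14–17:34 = 11 h 20 min; less 45 min break → 10 h 35 min
Total worked: 53 h 46 min = 3226 min.
Regular 44 h 0 min = 2640 min at $24.00/h; overtime 9 h 46 min = 586 min at $48.00/h.
Pay = (2640 × $24.00 + 586 × $48.00) ÷ 60 = $1524.80.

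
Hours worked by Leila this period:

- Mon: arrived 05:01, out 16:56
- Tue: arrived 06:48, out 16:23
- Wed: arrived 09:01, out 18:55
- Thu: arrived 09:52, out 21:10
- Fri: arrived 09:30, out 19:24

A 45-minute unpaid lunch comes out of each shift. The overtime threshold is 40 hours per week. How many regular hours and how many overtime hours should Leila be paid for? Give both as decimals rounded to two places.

Mon: 05:01–16:56 = 11 h 55 min; less 45 min break → 11 h 10 min
Tue: 06:48–16:23 = 9 h 35 min; less 45 min break → 8 h 50 min
Wed: 09:01–18:55 = 9 h 54 min; less 45 min break → 9 h 9 min
Thu: 09:52–21:10 = 11 h 18 min; less 45 min break → 10 h 33 min
Fri: 09:30–19:24 = 9 h 54 min; less 45 min break → 9 h 9 min
Total worked: 48 h 51 min = 48.85 h.
Threshold 40 h → overtime 8 h 51 min, regular 40 h 0 min.

Regular 40.00 hours, overtime 8.85 hours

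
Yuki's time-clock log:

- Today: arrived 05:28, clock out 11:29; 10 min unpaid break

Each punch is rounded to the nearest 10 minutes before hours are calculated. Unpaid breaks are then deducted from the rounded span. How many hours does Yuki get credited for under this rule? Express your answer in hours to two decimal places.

5.83 hours

Today: in 05:28→05:30, out 11:29→11:30; 6 h 0 min − 10 min = 5 h 50 min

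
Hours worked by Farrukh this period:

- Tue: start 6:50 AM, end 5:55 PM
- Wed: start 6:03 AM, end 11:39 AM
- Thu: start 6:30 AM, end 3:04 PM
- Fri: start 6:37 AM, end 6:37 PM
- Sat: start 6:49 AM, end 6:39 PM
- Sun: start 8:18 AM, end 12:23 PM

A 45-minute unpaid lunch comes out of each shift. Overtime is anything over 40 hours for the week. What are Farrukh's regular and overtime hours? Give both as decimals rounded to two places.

Tue: 6:50 AM–5:55 PM = 11 h 5 min; less 45 min break → 10 h 20 min
Wed: 6:03 AM–11:39 AM = 5 h 36 min; less 45 min break → 4 h 51 min
Thu: 6:30 AM–3:04 PM = 8 h 34 min; less 45 min break → 7 h 49 min
Fri: 6:37 AM–6:37 PM = 12 h 0 min; less 45 min break → 11 h 15 min
Sat: 6:49 AM–6:39 PM = 11 h 50 min; less 45 min break → 11 h 5 min
Sun: 8:18 AM–12:23 PM = 4 h 5 min; less 45 min break → 3 h 20 min
Total worked: 48 h 40 min = 48.67 h.
Threshold 40 h → overtime 8 h 40 min, regular 40 h 0 min.

Regular 40.00 hours, overtime 8.67 hours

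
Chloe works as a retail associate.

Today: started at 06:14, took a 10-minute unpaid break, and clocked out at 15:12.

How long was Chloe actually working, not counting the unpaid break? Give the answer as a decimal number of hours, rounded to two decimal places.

Today: 06:14–15:12 = 8 h 58 min; less 10 min break → 8 h 48 min

8.80 hours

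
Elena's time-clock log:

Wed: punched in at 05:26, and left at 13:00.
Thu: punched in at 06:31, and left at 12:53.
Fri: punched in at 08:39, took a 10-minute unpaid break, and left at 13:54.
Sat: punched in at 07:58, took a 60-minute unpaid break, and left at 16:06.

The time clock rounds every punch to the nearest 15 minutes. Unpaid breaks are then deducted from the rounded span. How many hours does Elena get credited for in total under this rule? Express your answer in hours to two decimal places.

26.08 hours

Wed: in 05:26→05:30, out 13:00→13:00; 7 h 30 min
Thu: in 06:31→06:30, out 12:53→13:00; 6 h 30 min
Fri: in 08:39→08:45, out 13:54→14:00; 5 h 15 min − 10 min = 5 h 5 min
Sat: in 07:58→08:00, out 16:06→16:00; 8 h 0 min − 60 min = 7 h 0 min
Total credited: 26 h 5 min.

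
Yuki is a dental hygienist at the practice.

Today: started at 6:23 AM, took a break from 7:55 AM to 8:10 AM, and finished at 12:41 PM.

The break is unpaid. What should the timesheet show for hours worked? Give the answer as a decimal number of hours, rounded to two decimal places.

Today: 6:23 AM–12:41 PM = 6 h 18 min; less 15 min break → 6 h 3 min

6.05 hours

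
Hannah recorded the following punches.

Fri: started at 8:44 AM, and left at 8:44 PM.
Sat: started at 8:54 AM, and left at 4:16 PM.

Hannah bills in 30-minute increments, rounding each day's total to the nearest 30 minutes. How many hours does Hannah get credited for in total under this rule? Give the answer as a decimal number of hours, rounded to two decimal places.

Fri: 8:44 AM–8:44 PM = 12 h 0 min → rounds to 12 h 0 min
Sat: 8:54 AM–4:16 PM = 7 h 22 min → rounds to 7 h 30 min
Total credited: 19 h 30 min.

19.50 hours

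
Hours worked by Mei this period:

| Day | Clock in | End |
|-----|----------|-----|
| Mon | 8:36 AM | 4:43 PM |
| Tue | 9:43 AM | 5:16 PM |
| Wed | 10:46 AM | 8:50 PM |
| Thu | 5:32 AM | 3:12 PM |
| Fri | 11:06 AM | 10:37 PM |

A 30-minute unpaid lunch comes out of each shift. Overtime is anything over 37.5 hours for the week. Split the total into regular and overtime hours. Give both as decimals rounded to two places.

Mon: 8:36 AM–4:43 PM = 8 h 7 min; less 30 min break → 7 h 37 min
Tue: 9:43 AM–5:16 PM = 7 h 33 min; less 30 min break → 7 h 3 min
Wed: 10:46 AM–8:50 PM = 10 h 4 min; less 30 min break → 9 h 34 min
Thu: 5:32 AM–3:12 PM = 9 h 40 min; less 30 min break → 9 h 10 min
Fri: 11:06 AM–10:37 PM = 11 h 31 min; less 30 min break → 11 h 1 min
Total worked: 44 h 25 min = 44.42 h.
Threshold 37.5 h → overtime 6 h 55 min, regular 37 h 30 min.

Regular 37.50 hours, overtime 6.92 hours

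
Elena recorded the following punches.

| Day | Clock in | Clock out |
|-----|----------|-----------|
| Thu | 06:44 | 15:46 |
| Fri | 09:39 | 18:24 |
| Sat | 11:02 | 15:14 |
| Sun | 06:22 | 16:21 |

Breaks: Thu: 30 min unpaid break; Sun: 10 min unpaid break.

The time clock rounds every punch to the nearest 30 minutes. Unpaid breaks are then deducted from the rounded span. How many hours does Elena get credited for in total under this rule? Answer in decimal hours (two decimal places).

Thu: in 06:44→06:30, out 15:46→16:00; 9 h 30 min − 30 min = 9 h 0 min
Fri: in 09:39→09:30, out 18:24→18:30; 9 h 0 min
Sat: in 11:02→11:00, out 15:14→15:00; 4 h 0 min
Sun: in 06:22→06:30, out 16:21→16:30; 10 h 0 min − 10 min = 9 h 50 min
Total credited: 31 h 50 min.

31.83 hours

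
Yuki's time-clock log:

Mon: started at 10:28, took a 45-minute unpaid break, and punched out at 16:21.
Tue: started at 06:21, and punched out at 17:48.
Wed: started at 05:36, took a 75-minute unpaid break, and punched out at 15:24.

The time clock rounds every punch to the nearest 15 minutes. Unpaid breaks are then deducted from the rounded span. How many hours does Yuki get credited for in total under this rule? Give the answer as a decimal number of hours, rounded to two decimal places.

25.25 hours

Mon: in 10:28→10:30, out 16:21→16:15; 5 h 45 min − 45 min = 5 h 0 min
Tue: in 06:21→06:15, out 17:48→17:45; 11 h 30 min
Wed: in 05:36→05:30, out 15:24→15:30; 10 h 0 min − 75 min = 8 h 45 min
Total credited: 25 h 15 min.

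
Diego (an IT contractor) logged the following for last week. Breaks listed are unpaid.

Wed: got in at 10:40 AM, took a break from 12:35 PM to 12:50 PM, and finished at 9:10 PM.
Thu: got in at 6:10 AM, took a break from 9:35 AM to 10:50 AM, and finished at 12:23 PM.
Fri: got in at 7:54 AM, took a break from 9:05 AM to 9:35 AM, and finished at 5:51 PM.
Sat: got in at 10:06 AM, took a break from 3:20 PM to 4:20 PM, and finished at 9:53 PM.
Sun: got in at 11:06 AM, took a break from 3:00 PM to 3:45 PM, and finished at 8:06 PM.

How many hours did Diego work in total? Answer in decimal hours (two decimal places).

43.70 hours

Wed: 10:40 AM–9:10 PM = 10 h 30 min; less 15 min break → 10 h 15 min
Thu: 6:10 AM–12:23 PM = 6 h 13 min; less 75 min break → 4 h 58 min
Fri: 7:54 AM–5:51 PM = 9 h 57 min; less 30 min break → 9 h 27 min
Sat: 10:06 AM–9:53 PM = 11 h 47 min; less 60 min break → 10 h 47 min
Sun: 11:06 AM–8:06 PM = 9 h 0 min; less 45 min break → 8 h 15 min
Total: 10 h 15 min + 4 h 58 min + 9 h 27 min + 10 h 47 min + 8 h 15 min = 43 h 42 min.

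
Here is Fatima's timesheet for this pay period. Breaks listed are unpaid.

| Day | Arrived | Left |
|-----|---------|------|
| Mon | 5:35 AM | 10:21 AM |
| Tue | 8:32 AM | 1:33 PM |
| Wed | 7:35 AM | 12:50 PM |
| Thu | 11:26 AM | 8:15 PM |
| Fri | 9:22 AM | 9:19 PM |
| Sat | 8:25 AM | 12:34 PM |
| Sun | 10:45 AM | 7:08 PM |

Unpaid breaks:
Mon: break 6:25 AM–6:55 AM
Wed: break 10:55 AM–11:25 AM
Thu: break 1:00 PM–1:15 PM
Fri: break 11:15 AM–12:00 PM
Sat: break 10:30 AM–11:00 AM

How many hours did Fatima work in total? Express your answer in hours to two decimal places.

45.83 hours

Mon: 5:35 AM–10:21 AM = 4 h 46 min; less 30 min break → 4 h 16 min
Tue: 8:32 AM–1:33 PM = 5 h 1 min
Wed: 7:35 AM–12:50 PM = 5 h 15 min; less 30 min break → 4 h 45 min
Thu: 11:26 AM–8:15 PM = 8 h 49 min; less 15 min break → 8 h 34 min
Fri: 9:22 AM–9:19 PM = 11 h 57 min; less 45 min break → 11 h 12 min
Sat: 8:25 AM–12:34 PM = 4 h 9 min; less 30 min break → 3 h 39 min
Sun: 10:45 AM–7:08 PM = 8 h 23 min
Total: 4 h 16 min + 5 h 1 min + 4 h 45 min + 8 h 34 min + 11 h 12 min + 3 h 39 min + 8 h 23 min = 45 h 50 min.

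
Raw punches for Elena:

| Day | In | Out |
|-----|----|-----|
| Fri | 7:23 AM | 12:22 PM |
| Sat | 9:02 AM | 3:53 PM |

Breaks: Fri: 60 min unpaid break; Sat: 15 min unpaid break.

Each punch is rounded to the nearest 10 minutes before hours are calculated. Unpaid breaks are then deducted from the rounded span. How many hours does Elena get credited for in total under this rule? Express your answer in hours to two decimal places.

10.58 hours

Fri: in 7:23 AM→7:20 AM, out 12:22 PM→12:20 PM; 5 h 0 min − 60 min = 4 h 0 min
Sat: in 9:02 AM→9:00 AM, out 3:53 PM→3:50 PM; 6 h 50 min − 15 min = 6 h 35 min
Total credited: 10 h 35 min.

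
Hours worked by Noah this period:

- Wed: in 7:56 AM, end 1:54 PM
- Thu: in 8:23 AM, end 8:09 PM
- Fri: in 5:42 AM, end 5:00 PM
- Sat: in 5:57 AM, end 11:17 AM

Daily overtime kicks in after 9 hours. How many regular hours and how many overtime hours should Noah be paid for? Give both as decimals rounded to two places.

Regular 29.30 hours, overtime 5.07 hours

Wed: 7:56 AM–1:54 PM = 5 h 58 min
Thu: 8:23 AM–8:09 PM = 11 h 46 min
Fri: 5:42 AM–5:00 PM = 11 h 18 min
Sat: 5:57 AM–11:17 AM = 5 h 20 min
Wed reg 5 h 58 min / OT 0 h 0 min; Thu reg 9 h 0 min / OT 2 h 46 min; Fri reg 9 h 0 min / OT 2 h 18 min; Sat reg 5 h 20 min / OT 0 h 0 min.
Totals: regular 29 h 18 min, overtime 5 h 4 min.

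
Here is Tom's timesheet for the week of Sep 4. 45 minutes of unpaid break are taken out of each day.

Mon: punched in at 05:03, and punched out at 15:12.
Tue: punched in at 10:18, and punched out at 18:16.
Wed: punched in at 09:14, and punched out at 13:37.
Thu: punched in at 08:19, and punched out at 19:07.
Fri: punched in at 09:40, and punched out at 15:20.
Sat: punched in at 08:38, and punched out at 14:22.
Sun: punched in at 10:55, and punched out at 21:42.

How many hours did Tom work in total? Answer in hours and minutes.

50 h 14 min

Mon: 05:03–15:12 = 10 h 9 min; less 45 min break → 9 h 24 min
Tue: 10:18–18:16 = 7 h 58 min; less 45 min break → 7 h 13 min
Wed: 09:14–13:37 = 4 h 23 min; less 45 min break → 3 h 38 min
Thu: 08:19–19:07 = 10 h 48 min; less 45 min break → 10 h 3 min
Fri: 09:40–15:20 = 5 h 40 min; less 45 min break → 4 h 55 min
Sat: 08:38–14:22 = 5 h 44 min; less 45 min break → 4 h 59 min
Sun: 10:55–21:42 = 10 h 47 min; less 45 min break → 10 h 2 min
Total: 9 h 24 min + 7 h 13 min + 3 h 38 min + 10 h 3 min + 4 h 55 min + 4 h 59 min + 10 h 2 min = 50 h 14 min.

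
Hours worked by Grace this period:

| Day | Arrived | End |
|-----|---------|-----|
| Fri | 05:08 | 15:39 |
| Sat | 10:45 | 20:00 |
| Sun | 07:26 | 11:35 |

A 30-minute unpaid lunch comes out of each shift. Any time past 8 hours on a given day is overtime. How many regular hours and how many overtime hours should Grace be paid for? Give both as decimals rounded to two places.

Regular 19.65 hours, overtime 2.77 hours

Fri: 05:08–15:39 = 10 h 31 min; less 30 min break → 10 h 1 min
Sat: 10:45–20:00 = 9 h 15 min; less 30 min break → 8 h 45 min
Sun: 07:26–11:35 = 4 h 9 min; less 30 min break → 3 h 39 min
Fri reg 8 h 0 min / OT 2 h 1 min; Sat reg 8 h 0 min / OT 0 h 45 min; Sun reg 3 h 39 min / OT 0 h 0 min.
Totals: regular 19 h 39 min, overtime 2 h 46 min.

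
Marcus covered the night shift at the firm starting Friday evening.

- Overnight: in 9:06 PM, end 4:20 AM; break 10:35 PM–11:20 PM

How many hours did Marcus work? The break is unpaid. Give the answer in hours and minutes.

Overnight: 9:06 PM → midnight = 2 h 54 min; midnight → 4:20 AM = 4 h 20 min; span 7 h 14 min; less 45 min break → 6 h 29 min

6 h 29 min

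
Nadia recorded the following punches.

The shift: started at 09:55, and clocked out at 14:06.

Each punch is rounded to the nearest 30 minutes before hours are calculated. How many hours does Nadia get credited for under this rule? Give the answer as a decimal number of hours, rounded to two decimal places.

The shift: in 09:55→10:00, out 14:06→14:00; 4 h 0 min

4.00 hours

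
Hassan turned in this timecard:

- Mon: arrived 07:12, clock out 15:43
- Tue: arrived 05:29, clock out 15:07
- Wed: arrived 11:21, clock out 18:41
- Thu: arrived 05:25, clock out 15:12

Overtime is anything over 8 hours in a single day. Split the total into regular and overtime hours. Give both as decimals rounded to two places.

Regular 31.33 hours, overtime 3.93 hours

Mon: 07:12–15:43 = 8 h 31 min
Tue: 05:29–15:07 = 9 h 38 min
Wed: 11:21–18:41 = 7 h 20 min
Thu: 05:25–15:12 = 9 h 47 min
Mon reg 8 h 0 min / OT 0 h 31 min; Tue reg 8 h 0 min / OT 1 h 38 min; Wed reg 7 h 20 min / OT 0 h 0 min; Thu reg 8 h 0 min / OT 1 h 47 min.
Totals: regular 31 h 20 min, overtime 3 h 56 min.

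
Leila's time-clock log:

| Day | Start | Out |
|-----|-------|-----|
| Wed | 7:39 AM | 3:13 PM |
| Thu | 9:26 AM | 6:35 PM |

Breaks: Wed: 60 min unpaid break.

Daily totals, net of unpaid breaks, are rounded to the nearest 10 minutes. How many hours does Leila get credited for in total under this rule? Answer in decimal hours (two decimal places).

15.67 hours

Wed: 7:39 AM–3:13 PM = 7 h 34 min − 60 min = 6 h 34 min → rounds to 6 h 30 min
Thu: 9:26 AM–6:35 PM = 9 h 9 min → rounds to 9 h 10 min
Total credited: 15 h 40 min.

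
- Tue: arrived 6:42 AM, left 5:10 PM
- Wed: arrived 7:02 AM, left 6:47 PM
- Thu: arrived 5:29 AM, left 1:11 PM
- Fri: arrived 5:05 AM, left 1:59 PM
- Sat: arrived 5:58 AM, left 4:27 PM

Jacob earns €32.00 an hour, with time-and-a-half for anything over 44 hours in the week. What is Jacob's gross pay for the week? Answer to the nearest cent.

€1662.40

Tue: 6:42 AM–5:10 PM = 10 h 28 min
Wed: 7:02 AM–6:47 PM = 11 h 45 min
Thu: 5:29 AM–1:11 PM = 7 h 42 min
Fri: 5:05 AM–1:59 PM = 8 h 54 min
Sat: 5:58 AM–4:27 PM = 10 h 29 min
Total worked: 49 h 18 min = 2958 min.
Regular 44 h 0 min = 2640 min at €32.00/h; overtime 5 h 18 min = 318 min at €48.00/h.
Pay = (2640 × €32.00 + 318 × €48.00) ÷ 60 = €1662.40.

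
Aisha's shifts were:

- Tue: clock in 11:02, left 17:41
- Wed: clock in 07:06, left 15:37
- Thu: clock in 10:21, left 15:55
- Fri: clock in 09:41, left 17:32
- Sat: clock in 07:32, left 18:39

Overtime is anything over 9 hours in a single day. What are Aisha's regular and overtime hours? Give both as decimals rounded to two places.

Regular 37.58 hours, overtime 2.12 hours

Tue: 11:02–17:41 = 6 h 39 min
Wed: 07:06–15:37 = 8 h 31 min
Thu: 10:21–15:55 = 5 h 34 min
Fri: 09:41–17:32 = 7 h 51 min
Sat: 07:32–18:39 = 11 h 7 min
Tue reg 6 h 39 min / OT 0 h 0 min; Wed reg 8 h 31 min / OT 0 h 0 min; Thu reg 5 h 34 min / OT 0 h 0 min; Fri reg 7 h 51 min / OT 0 h 0 min; Sat reg 9 h 0 min / OT 2 h 7 min.
Totals: regular 37 h 35 min, overtime 2 h 7 min.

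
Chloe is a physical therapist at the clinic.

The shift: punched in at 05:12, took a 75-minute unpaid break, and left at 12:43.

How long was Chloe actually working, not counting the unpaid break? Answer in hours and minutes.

The shift: 05:12–12:43 = 7 h 31 min; less 75 min break → 6 h 16 min

6 h 16 min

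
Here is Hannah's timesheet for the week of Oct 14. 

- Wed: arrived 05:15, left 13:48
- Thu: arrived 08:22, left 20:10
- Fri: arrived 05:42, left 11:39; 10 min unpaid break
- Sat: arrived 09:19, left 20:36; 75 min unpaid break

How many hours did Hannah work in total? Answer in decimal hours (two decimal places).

36.17 hours

Wed: 05:15–13:48 = 8 h 33 min
Thu: 08:22–20:10 = 11 h 48 min
Fri: 05:42–11:39 = 5 h 57 min; less 10 min break → 5 h 47 min
Sat: 09:19–20:36 = 11 h 17 min; less 75 min break → 10 h 2 min
Total: 8 h 33 min + 11 h 48 min + 5 h 47 min + 10 h 2 min = 36 h 10 min.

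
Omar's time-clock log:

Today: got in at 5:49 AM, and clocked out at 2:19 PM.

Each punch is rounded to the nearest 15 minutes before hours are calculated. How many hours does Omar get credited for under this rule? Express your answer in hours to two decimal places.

8.50 hours

Today: in 5:49 AM→5:45 AM, out 2:19 PM→2:15 PM; 8 h 30 min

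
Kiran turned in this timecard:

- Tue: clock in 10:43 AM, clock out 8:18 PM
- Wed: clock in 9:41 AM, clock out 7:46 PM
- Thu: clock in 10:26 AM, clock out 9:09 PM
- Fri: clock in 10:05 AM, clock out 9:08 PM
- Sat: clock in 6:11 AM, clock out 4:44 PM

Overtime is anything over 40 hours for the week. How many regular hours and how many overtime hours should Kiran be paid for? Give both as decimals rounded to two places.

Regular 40.00 hours, overtime 11.98 hours

Tue: 10:43 AM–8:18 PM = 9 h 35 min
Wed: 9:41 AM–7:46 PM = 10 h 5 min
Thu: 10:26 AM–9:09 PM = 10 h 43 min
Fri: 10:05 AM–9:08 PM = 11 h 3 min
Sat: 6:11 AM–4:44 PM = 10 h 33 min
Total worked: 51 h 59 min = 51.98 h.
Threshold 40 h → overtime 11 h 59 min, regular 40 h 0 min.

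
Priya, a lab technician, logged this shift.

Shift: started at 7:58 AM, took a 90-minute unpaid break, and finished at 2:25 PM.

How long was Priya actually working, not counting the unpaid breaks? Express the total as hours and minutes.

4 h 57 min

Shift: 7:58 AM–2:25 PM = 6 h 27 min; less 90 min break → 4 h 57 min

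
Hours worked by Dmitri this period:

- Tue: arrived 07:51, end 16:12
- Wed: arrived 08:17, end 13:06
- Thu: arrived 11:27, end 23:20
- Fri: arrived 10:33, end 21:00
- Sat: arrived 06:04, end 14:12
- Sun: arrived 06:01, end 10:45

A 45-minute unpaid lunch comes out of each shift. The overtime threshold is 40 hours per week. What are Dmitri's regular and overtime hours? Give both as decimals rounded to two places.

Tue: 07:51–16:12 = 8 h 21 min; less 45 min break → 7 h 36 min
Wed: 08:17–13:06 = 4 h 49 min; less 45 min break → 4 h 4 min
Thu: 11:27–23:20 = 11 h 53 min; less 45 min break → 11 h 8 min
Fri: 10:33–21:00 = 10 h 27 min; less 45 min break → 9 h 42 min
Sat: 06:04–14:12 = 8 h 8 min; less 45 min break → 7 h 23 min
Sun: 06:01–10:45 = 4 h 44 min; less 45 min break → 3 h 59 min
Total worked: 43 h 52 min = 43.87 h.
Threshold 40 h → overtime 3 h 52 min, regular 40 h 0 min.

Regular 40.00 hours, overtime 3.87 hours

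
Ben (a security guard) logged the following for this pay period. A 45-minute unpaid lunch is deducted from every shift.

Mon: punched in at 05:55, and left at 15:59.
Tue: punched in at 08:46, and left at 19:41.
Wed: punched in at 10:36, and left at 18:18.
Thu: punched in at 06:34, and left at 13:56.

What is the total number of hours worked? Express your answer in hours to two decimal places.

Mon: 05:55–15:59 = 10 h 4 min; less 45 min break → 9 h 19 min
Tue: 08:46–19:41 = 10 h 55 min; less 45 min break → 10 h 10 min
Wed: 10:36–18:18 = 7 h 42 min; less 45 min break → 6 h 57 min
Thu: 06:34–13:56 = 7 h 22 min; less 45 min break → 6 h 37 min
Total: 9 h 19 min + 10 h 10 min + 6 h 57 min + 6 h 37 min = 33 h 3 min.

33.05 hours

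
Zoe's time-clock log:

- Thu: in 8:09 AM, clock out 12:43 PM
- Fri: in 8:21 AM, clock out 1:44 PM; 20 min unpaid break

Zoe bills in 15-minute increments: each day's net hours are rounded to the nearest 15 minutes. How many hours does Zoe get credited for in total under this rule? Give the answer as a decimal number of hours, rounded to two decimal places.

Thu: 8:09 AM–12:43 PM = 4 h 34 min → rounds to 4 h 30 min
Fri: 8:21 AM–1:44 PM = 5 h 23 min − 20 min = 5 h 3 min → rounds to 5 h 0 min
Total credited: 9 h 30 min.

9.50 hours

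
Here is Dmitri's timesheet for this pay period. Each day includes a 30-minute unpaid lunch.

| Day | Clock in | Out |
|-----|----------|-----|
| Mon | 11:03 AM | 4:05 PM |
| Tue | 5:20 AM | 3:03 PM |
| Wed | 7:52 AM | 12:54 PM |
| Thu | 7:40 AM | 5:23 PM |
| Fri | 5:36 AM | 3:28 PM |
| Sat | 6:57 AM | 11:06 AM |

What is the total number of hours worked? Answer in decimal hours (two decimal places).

40.52 hours

Mon: 11:03 AM–4:05 PM = 5 h 2 min; less 30 min break → 4 h 32 min
Tue: 5:20 AM–3:03 PM = 9 h 43 min; less 30 min break → 9 h 13 min
Wed: 7:52 AM–12:54 PM = 5 h 2 min; less 30 min break → 4 h 32 min
Thu: 7:40 AM–5:23 PM = 9 h 43 min; less 30 min break → 9 h 13 min
Fri: 5:36 AM–3:28 PM = 9 h 52 min; less 30 min break → 9 h 22 min
Sat: 6:57 AM–11:06 AM = 4 h 9 min; less 30 min break → 3 h 39 min
Total: 4 h 32 min + 9 h 13 min + 4 h 32 min + 9 h 13 min + 9 h 22 min + 3 h 39 min = 40 h 31 min.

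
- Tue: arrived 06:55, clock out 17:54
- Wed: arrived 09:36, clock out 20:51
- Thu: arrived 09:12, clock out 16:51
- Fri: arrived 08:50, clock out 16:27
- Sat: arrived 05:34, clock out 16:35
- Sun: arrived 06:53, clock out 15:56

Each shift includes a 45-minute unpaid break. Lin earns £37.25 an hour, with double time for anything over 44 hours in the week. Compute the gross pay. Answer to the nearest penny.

£2314.47

Tue: 06:55–17:54 = 10 h 59 min; less 45 min break → 10 h 14 min
Wed: 09:36–20:51 = 11 h 15 min; less 45 min break → 10 h 30 min
Thu: 09:12–16:51 = 7 h 39 min; less 45 min break → 6 h 54 min
Fri: 08:50–16:27 = 7 h 37 min; less 45 min break → 6 h 52 min
Sat: 05:34–16:35 = 11 h 1 min; less 45 min break → 10 h 16 min
Sun: 06:53–15:56 = 9 h 3 min; less 45 min break → 8 h 18 min
Total worked: 53 h 4 min = 3184 min.
Regular 44 h 0 min = 2640 min at £37.25/h; overtime 9 h 4 min = 544 min at £74.50/h.
Pay = (2640 × £37.25 + 544 × £74.50) ÷ 60 = £2314.47.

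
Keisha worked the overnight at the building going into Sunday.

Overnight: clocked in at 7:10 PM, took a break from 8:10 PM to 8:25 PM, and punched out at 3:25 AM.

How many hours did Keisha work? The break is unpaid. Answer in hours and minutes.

Overnight: 7:10 PM → midnight = 4 h 50 min; midnight → 3:25 AM = 3 h 25 min; span 8 h 15 min; less 15 min break → 8 h 0 min

8 h 0 min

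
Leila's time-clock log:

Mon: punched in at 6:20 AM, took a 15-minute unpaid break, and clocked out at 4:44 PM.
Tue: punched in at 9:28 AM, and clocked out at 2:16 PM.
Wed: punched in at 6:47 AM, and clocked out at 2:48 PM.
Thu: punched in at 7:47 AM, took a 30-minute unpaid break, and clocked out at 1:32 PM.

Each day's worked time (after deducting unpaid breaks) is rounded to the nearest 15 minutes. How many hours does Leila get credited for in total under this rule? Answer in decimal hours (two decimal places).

Mon: 6:20 AM–4:44 PM = 10 h 24 min − 15 min = 10 h 9 min → rounds to 10 h 15 min
Tue: 9:28 AM–2:16 PM = 4 h 48 min → rounds to 4 h 45 min
Wed: 6:47 AM–2:48 PM = 8 h 1 min → rounds to 8 h 0 min
Thu: 7:47 AM–1:32 PM = 5 h 45 min − 30 min = 5 h 15 min → rounds to 5 h 15 min
Total credited: 28 h 15 min.

28.25 hours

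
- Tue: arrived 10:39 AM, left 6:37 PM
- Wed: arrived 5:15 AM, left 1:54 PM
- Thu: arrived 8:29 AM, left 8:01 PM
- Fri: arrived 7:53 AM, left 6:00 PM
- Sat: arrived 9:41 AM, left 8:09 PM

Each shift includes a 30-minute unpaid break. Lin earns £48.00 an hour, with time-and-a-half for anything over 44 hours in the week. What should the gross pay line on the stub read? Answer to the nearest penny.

£2272.80

Tue: 10:39 AM–6:37 PM = 7 h 58 min; less 30 min break → 7 h 28 min
Wed: 5:15 AM–1:54 PM = 8 h 39 min; less 30 min break → 8 h 9 min
Thu: 8:29 AM–8:01 PM = 11 h 32 min; less 30 min break → 11 h 2 min
Fri: 7:53 AM–6:00 PM = 10 h 7 min; less 30 min break → 9 h 37 min
Sat: 9:41 AM–8:09 PM = 10 h 28 min; less 30 min break → 9 h 58 min
Total worked: 46 h 14 min = 2774 min.
Regular 44 h 0 min = 2640 min at £48.00/h; overtime 2 h 14 min = 134 min at £72.00/h.
Pay = (2640 × £48.00 + 134 × £72.00) ÷ 60 = £2272.80.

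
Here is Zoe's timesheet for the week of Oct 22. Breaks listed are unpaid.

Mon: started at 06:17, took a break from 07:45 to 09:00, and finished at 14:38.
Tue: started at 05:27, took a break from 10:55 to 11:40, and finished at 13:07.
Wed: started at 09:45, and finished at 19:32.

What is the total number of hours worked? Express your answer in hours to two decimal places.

23.80 hours

Mon: 06:17–14:38 = 8 h 21 min; less 75 min break → 7 h 6 min
Tue: 05:27–13:07 = 7 h 40 min; less 45 min break → 6 h 55 min
Wed: 09:45–19:32 = 9 h 47 min
Total: 7 h 6 min + 6 h 55 min + 9 h 47 min = 23 h 48 min.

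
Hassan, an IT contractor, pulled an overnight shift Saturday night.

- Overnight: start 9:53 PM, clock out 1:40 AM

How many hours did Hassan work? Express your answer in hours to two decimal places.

Overnight: 9:53 PM → midnight = 2 h 7 min; midnight → 1:40 AM = 1 h 40 min; span 3 h 47 min

3.78 hours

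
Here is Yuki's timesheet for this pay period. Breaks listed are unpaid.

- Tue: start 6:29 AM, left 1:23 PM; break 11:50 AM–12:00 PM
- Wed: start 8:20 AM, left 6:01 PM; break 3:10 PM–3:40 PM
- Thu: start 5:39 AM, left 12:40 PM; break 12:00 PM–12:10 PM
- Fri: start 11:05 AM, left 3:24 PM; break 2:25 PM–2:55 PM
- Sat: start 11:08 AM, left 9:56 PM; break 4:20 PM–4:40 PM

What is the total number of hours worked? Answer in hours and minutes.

Tue: 6:29 AM–1:23 PM = 6 h 54 min; less 10 min break → 6 h 44 min
Wed: 8:20 AM–6:01 PM = 9 h 41 min; less 30 min break → 9 h 11 min
Thu: 5:39 AM–12:40 PM = 7 h 1 min; less 10 min break → 6 h 51 min
Fri: 11:05 AM–3:24 PM = 4 h 19 min; less 30 min break → 3 h 49 min
Sat: 11:08 AM–9:56 PM = 10 h 48 min; less 20 min break → 10 h 28 min
Total: 6 h 44 min + 9 h 11 min + 6 h 51 min + 3 h 49 min + 10 h 28 min = 37 h 3 min.

37 h 3 min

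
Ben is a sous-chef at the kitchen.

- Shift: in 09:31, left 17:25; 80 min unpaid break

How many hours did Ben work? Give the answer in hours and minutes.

6 h 34 min

Shift: 09:31–17:25 = 7 h 54 min; less 80 min break → 6 h 34 min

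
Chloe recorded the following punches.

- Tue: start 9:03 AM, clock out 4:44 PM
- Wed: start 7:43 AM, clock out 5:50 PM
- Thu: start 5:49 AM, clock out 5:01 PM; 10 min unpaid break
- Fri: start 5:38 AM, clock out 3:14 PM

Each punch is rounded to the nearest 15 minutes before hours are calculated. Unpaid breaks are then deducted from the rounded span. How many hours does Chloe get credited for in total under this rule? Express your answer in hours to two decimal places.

Tue: in 9:03 AM→9:00 AM, out 4:44 PM→4:45 PM; 7 h 45 min
Wed: in 7:43 AM→7:45 AM, out 5:50 PM→5:45 PM; 10 h 0 min
Thu: in 5:49 AM→5:45 AM, out 5:01 PM→5:00 PM; 11 h 15 min − 10 min = 11 h 5 min
Fri: in 5:38 AM→5:45 AM, out 3:14 PM→3:15 PM; 9 h 30 min
Total credited: 38 h 20 min.

38.33 hours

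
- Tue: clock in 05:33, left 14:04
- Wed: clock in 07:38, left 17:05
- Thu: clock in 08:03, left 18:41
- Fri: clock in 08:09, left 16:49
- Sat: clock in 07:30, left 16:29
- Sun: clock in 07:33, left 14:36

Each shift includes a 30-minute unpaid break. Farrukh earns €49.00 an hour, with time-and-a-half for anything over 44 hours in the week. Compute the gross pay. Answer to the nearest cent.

€2619.05

Tue: 05:33–14:04 = 8 h 31 min; less 30 min break → 8 h 1 min
Wed: 07:38–17:05 = 9 h 27 min; less 30 min break → 8 h 57 min
Thu: 08:03–18:41 = 10 h 38 min; less 30 min break → 10 h 8 min
Fri: 08:09–16:49 = 8 h 40 min; less 30 min break → 8 h 10 min
Sat: 07:30–16:29 = 8 h 59 min; less 30 min break → 8 h 29 min
Sun: 07:33–14:36 = 7 h 3 min; less 30 min break → 6 h 33 min
Total worked: 50 h 18 min = 3018 min.
Regular 44 h 0 min = 2640 min at €49.00/h; overtime 6 h 18 min = 378 min at €73.50/h.
Pay = (2640 × €49.00 + 378 × €73.50) ÷ 60 = €2619.05.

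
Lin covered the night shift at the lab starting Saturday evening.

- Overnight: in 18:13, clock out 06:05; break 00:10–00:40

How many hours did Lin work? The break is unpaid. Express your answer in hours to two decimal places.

11.37 hours

Overnight: 18:13 → midnight = 5 h 47 min; midnight → 06:05 = 6 h 5 min; span 11 h 52 min; less 30 min break → 11 h 22 min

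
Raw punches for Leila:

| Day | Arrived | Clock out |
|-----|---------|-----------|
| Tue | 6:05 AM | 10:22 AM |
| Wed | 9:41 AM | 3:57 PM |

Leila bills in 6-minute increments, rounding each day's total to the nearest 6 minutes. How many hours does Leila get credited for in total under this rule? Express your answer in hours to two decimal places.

10.60 hours

Tue: 6:05 AM–10:22 AM = 4 h 17 min → rounds to 4 h 18 min
Wed: 9:41 AM–3:57 PM = 6 h 16 min → rounds to 6 h 18 min
Total credited: 10 h 36 min.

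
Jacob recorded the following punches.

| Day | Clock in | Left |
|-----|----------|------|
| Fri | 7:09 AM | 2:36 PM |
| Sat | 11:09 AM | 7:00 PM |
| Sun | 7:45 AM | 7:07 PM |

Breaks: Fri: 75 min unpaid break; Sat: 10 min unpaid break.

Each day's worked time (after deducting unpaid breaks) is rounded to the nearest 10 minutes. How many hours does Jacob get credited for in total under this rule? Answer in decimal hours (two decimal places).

25.17 hours

Fri: 7:09 AM–2:36 PM = 7 h 27 min − 75 min = 6 h 12 min → rounds to 6 h 10 min
Sat: 11:09 AM–7:00 PM = 7 h 51 min − 10 min = 7 h 41 min → rounds to 7 h 40 min
Sun: 7:45 AM–7:07 PM = 11 h 22 min → rounds to 11 h 20 min
Total credited: 25 h 10 min.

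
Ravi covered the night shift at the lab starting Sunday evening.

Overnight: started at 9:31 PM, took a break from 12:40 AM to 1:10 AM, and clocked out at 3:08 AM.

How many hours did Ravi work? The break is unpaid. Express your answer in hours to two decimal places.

Overnight: 9:31 PM → midnight = 2 h 29 min; midnight → 3:08 AM = 3 h 8 min; span 5 h 37 min; less 30 min break → 5 h 7 min

5.12 hours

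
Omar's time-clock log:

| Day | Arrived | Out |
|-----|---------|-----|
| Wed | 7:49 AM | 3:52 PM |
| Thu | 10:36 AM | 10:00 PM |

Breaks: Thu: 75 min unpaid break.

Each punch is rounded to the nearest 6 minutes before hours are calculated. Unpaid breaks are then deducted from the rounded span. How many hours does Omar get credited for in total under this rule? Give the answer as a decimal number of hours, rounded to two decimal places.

Wed: in 7:49 AM→7:48 AM, out 3:52 PM→3:54 PM; 8 h 6 min
Thu: in 10:36 AM→10:36 AM, out 10:00 PM→10:00 PM; 11 h 24 min − 75 min = 10 h 9 min
Total credited: 18 h 15 min.

18.25 hours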